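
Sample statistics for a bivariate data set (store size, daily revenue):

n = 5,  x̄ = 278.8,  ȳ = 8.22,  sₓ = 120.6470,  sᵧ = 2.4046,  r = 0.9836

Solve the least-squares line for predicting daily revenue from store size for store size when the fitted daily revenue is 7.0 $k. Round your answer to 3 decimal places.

216.568

b = r · sᵧ/sₓ = 0.9836 · 2.4046/120.647 = 0.019604
a = ȳ − b·x̄ = 8.22 − 0.019604·278.8 = 2.754403
Set a + b·x = 7.0: x = (7.0 − 2.754403) / 0.019604 = 216.567823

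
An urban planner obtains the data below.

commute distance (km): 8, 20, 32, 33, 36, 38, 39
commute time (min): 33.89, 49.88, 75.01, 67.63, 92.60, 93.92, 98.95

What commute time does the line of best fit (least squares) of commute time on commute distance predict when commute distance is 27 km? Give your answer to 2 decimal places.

68.12

n = 7, Σx = 206, Σy = 511.88, Σxy = 16662.44, Σx² = 6838
Sxx = Σx² − (Σx)²/n = 6838 − 6062.285714 = 775.714286
Sxy = Σxy − (Σx)(Σy)/n = 16662.44 − 15063.897143 = 1598.542857
b = Sxy/Sxx = 1598.542857/775.714286 = 2.060737
a = ȳ − b·x̄ = 73.125714 − 2.060737·29.428571 = 12.481179
ŷ(27) = a + b·27 = 12.481179 + 2.060737·27 = 68.121068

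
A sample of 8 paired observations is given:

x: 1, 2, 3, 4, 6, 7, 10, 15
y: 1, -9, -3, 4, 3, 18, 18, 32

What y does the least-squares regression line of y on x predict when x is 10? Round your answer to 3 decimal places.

18.789

n = 8, Σx = 48, Σy = 64, Σxy = 794, Σx² = 440
Sxx = Σx² − (Σx)²/n = 440 − 288 = 152
Sxy = Σxy − (Σx)(Σy)/n = 794 − 384 = 410
b = Sxy/Sxx = 410/152 = 2.697368
a = ȳ − b·x̄ = 8 − 2.697368·6 = -8.184211
ŷ(10) = a + b·10 = -8.184211 + 2.697368·10 = 18.789474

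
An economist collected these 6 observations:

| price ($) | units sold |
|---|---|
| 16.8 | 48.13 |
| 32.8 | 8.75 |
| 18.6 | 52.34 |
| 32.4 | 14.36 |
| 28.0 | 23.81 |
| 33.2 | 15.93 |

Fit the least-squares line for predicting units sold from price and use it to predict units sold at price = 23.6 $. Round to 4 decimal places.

35.4200

n = 6, Σx = 161.8, Σy = 163.32, Σxy = 3729.928, Σx² = 4640.04
Sxx = Σx² − (Σx)²/n = 4640.04 − 4363.206667 = 276.833333
Sxy = Σxy − (Σx)(Σy)/n = 3729.928 − 4404.196 = -674.268
b = Sxy/Sxx = -674.268/276.833333 = -2.435646
a = ȳ − b·x̄ = 27.22 − (-2.435646)·26.966667 = 92.901254
ŷ(23.6) = a + b·23.6 = 92.901254 + (-2.435646)·23.6 = 35.420008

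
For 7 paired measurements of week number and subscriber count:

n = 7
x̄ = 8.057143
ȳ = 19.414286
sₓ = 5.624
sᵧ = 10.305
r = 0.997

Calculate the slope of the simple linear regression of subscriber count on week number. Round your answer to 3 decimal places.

b = r · sᵧ/sₓ = 0.997 · 10.305/5.624 = 1.826829

1.827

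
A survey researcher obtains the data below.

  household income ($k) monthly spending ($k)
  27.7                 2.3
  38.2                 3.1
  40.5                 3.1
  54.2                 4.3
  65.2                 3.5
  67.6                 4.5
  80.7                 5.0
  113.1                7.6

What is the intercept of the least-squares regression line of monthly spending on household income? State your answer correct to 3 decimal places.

0.676

n = 8, Σx = 487.2, Σy = 33.4, Σxy = 2336.2, Σx² = 34929.32
Sxx = Σx² − (Σx)²/n = 34929.32 − 29670.48 = 5258.84
Sxy = Σxy − (Σx)(Σy)/n = 2336.2 − 2034.06 = 302.14
b = Sxy/Sxx = 302.14/5258.84 = 0.057454
a = ȳ − b·x̄ = 4.175 − 0.057454·60.9 = 0.676068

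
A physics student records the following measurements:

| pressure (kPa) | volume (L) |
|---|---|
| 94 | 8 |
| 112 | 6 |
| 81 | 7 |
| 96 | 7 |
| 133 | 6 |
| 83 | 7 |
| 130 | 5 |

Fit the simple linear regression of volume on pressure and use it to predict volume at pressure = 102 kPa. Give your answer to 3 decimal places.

6.649

n = 7, Σx = 729, Σy = 46, Σxy = 4692, Σx² = 78635
Sxx = Σx² − (Σx)²/n = 78635 − 75920.142857 = 2714.857143
Sxy = Σxy − (Σx)(Σy)/n = 4692 − 4790.571429 = -98.571429
b = Sxy/Sxx = -98.571429/2714.857143 = -0.036308
a = ȳ − b·x̄ = 6.571429 − (-0.036308)·104.142857 = 10.352663
ŷ(102) = a + b·102 = 10.352663 + (-0.036308)·102 = 6.649232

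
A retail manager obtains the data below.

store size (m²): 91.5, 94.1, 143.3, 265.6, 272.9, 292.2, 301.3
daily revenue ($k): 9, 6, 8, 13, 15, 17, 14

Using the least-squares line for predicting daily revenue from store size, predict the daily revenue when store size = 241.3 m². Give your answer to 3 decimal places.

13.013

n = 7, Σx = 1460.9, Σy = 82, Σxy = 19266.4, Σx² = 358942.25
Sxx = Σx² − (Σx)²/n = 358942.25 − 304889.83 = 54052.42
Sxy = Σxy − (Σx)(Σy)/n = 19266.4 − 17113.4 = 2153
b = Sxy/Sxx = 2153/54052.42 = 0.039832
a = ȳ − b·x̄ = 11.714286 − 0.039832·208.7 = 3.401409
ŷ(241.3) = a + b·241.3 = 3.401409 + 0.039832·241.3 = 13.012799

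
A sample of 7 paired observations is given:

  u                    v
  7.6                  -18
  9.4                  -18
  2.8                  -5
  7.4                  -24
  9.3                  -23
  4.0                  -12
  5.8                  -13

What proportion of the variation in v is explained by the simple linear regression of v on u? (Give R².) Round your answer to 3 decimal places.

0.743

n = 7, Σx = 46.3, Σy = -113, Σxy = -834.9, Σx² = 344.85, Σy² = 2091
Sxx = Σx² − (Σx)²/n = 344.85 − 306.241429 = 38.608571
Sxy = Σxy − (Σx)(Σy)/n = -834.9 − (-747.414286) = -87.485714
Syy = Σy² − (Σy)²/n = 2091 − 1824.142857 = 266.857143
R² = Sxy²/(Sxx·Syy) = (-87.485714)²/(38.608571·266.857143) = 0.742868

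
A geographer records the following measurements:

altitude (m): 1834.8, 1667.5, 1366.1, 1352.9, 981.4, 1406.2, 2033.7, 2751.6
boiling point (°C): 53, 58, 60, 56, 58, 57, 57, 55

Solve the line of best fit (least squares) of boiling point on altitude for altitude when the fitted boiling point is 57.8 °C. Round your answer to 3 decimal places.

n = 8, Σx = 13394.2, Σy = 454, Σxy = 756021.3, Σx² = 24491397.56
Sxx = Σx² − (Σx)²/n = 24491397.56 − 22425574.205 = 2065823.355
Sxy = Σxy − (Σx)(Σy)/n = 756021.3 − 760120.85 = -4099.55
b = Sxy/Sxx = -4099.55/2065823.355 = -0.001984
a = ȳ − b·x̄ = 56.75 − (-0.001984)·1674.275 = 60.072537
Set a + b·x = 57.8: x = (57.8 − 60.072537) / (-0.001984) = 1145.164604

1145.165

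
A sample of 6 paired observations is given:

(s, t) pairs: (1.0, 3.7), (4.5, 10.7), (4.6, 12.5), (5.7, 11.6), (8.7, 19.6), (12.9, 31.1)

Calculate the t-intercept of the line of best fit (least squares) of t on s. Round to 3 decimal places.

n = 6, Σx = 37.4, Σy = 89.2, Σxy = 747.18, Σx² = 317
Sxx = Σx² − (Σx)²/n = 317 − 233.126667 = 83.873333
Sxy = Σxy − (Σx)(Σy)/n = 747.18 − 556.013333 = 191.166667
b = Sxy/Sxx = 191.166667/83.873333 = 2.279231
a = ȳ − b·x̄ = 14.866667 − 2.279231·6.233333 = 0.659463

0.659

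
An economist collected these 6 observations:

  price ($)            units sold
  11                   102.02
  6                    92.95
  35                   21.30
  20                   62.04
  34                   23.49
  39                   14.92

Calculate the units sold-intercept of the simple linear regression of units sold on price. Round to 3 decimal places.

n = 6, Σx = 145, Σy = 316.72, Σxy = 5046.76, Σx² = 4459
Sxx = Σx² − (Σx)²/n = 4459 − 3504.166667 = 954.833333
Sxy = Σxy − (Σx)(Σy)/n = 5046.76 − 7654.066667 = -2607.306667
b = Sxy/Sxx = -2607.306667/954.833333 = -2.730641
a = ȳ − b·x̄ = 52.786667 − (-2.730641)·24.166667 = 118.777148

118.777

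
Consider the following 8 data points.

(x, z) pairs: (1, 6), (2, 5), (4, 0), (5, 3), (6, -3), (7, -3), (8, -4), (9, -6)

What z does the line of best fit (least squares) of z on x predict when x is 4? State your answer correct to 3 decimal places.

n = 8, Σx = 42, Σy = -2, Σxy = -94, Σx² = 276
Sxx = Σx² − (Σx)²/n = 276 − 220.5 = 55.5
Sxy = Σxy − (Σx)(Σy)/n = -94 − (-10.5) = -83.5
b = Sxy/Sxx = -83.5/55.5 = -1.504505
a = ȳ − b·x̄ = -0.25 − (-1.504505)·5.25 = 7.648649
ŷ(4) = a + b·4 = 7.648649 + (-1.504505)·4 = 1.630631

1.631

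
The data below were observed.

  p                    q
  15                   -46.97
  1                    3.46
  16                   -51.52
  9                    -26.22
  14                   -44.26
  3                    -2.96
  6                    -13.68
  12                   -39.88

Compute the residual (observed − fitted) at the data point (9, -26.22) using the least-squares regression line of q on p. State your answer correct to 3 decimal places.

-0.327

n = 8, Σx = 76, Σy = -222.03, Σxy = -2950.55, Σx² = 948
Sxx = Σx² − (Σx)²/n = 948 − 722 = 226
Sxy = Σxy − (Σx)(Σy)/n = -2950.55 − (-2109.285) = -841.265
b = Sxy/Sxx = -841.265/226 = -3.722412
a = ȳ − b·x̄ = -27.75375 − (-3.722412)·9.5 = 7.609159
ŷ(9) = 7.609159 + (-3.722412)·9 = -25.892544
residual = y − ŷ = -26.22 − (-25.892544) = -0.327456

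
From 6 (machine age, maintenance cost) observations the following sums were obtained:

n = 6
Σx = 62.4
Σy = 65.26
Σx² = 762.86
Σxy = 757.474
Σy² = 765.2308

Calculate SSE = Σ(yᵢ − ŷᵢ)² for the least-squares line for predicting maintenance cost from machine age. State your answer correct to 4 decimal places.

Sxx = Σx² − (Σx)²/n = 762.86 − 648.96 = 113.9
Sxy = Σxy − (Σx)(Σy)/n = 757.474 − 678.704 = 78.77
Syy = Σy² − (Σy)²/n = 765.2308 − 709.811267 = 55.419533
b = Sxy/Sxx = 78.77/113.9 = 0.691572
SSE = Syy − b·Sxy = 55.419533 − 0.691572·78.77 = 0.944442

0.9444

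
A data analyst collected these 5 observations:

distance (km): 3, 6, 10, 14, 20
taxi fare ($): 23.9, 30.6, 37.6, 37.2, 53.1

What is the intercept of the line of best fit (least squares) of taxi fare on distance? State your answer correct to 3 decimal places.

19.878

n = 5, Σx = 53, Σy = 182.4, Σxy = 2214.1, Σx² = 741
Sxx = Σx² − (Σx)²/n = 741 − 561.8 = 179.2
Sxy = Σxy − (Σx)(Σy)/n = 2214.1 − 1933.44 = 280.66
b = Sxy/Sxx = 280.66/179.2 = 1.566183
a = ȳ − b·x̄ = 36.48 − 1.566183·10.6 = 19.878460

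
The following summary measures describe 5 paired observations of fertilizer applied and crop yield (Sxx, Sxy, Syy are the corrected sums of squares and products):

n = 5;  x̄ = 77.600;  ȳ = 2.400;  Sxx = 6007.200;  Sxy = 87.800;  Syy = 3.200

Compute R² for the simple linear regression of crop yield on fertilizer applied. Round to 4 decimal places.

0.4010

R² = Sxy²/(Sxx·Syy) = (87.8)²/(6007.2·3.2) = 0.401021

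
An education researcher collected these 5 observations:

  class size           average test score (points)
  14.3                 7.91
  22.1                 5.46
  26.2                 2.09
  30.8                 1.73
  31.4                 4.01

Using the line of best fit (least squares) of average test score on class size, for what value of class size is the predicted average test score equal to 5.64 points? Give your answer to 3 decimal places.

n = 5, Σx = 124.8, Σy = 21.2, Σxy = 467.735, Σx² = 3313.94
Sxx = Σx² − (Σx)²/n = 3313.94 − 3115.008 = 198.932
Sxy = Σxy − (Σx)(Σy)/n = 467.735 − 529.152 = -61.417
b = Sxy/Sxx = -61.417/198.932 = -0.308734
a = ȳ − b·x̄ = 4.24 − (-0.308734)·24.96 = 11.945992
Set a + b·x = 5.64: x = (5.64 − 11.945992) / (-0.308734) = 20.425347

20.425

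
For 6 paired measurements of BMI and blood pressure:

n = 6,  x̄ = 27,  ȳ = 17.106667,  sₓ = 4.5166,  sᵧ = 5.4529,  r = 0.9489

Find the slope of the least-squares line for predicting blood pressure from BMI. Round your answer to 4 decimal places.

b = r · sᵧ/sₓ = 0.9489 · 5.4529/4.5166 = 1.145609

1.1456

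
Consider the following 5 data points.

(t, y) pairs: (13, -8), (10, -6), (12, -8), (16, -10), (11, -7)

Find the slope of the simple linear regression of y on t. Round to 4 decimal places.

n = 5, Σx = 62, Σy = -39, Σxy = -497, Σx² = 790
Sxx = Σx² − (Σx)²/n = 790 − 768.8 = 21.2
Sxy = Σxy − (Σx)(Σy)/n = -497 − (-483.6) = -13.4
b = Sxy/Sxx = -13.4/21.2 = -0.632075

-0.6321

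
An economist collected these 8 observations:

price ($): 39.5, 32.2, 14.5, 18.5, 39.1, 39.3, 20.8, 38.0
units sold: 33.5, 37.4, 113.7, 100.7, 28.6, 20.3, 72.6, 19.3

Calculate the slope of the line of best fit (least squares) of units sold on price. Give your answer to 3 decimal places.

n = 8, Σx = 241.9, Σy = 426.1, Σxy = 10198.66, Σx² = 8099.53
Sxx = Σx² − (Σx)²/n = 8099.53 − 7314.45125 = 785.07875
Sxy = Σxy − (Σx)(Σy)/n = 10198.66 − 12884.19875 = -2685.53875
b = Sxy/Sxx = -2685.53875/785.07875 = -3.420725

-3.421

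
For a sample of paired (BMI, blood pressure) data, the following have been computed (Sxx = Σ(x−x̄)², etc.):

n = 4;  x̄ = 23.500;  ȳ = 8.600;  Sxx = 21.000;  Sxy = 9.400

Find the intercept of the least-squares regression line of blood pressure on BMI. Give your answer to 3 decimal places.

b = Sxy/Sxx = 9.4/21 = 0.447619
a = ȳ − b·x̄ = 8.6 − 0.447619·23.5 = -1.919048

-1.919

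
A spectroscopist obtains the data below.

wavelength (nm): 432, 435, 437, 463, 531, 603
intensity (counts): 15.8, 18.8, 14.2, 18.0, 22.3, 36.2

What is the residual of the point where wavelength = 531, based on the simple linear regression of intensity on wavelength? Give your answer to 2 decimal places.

-3.76

n = 6, Σx = 2901, Σy = 125.3, Σxy = 63212.9, Σx² = 1426757
Sxx = Σx² − (Σx)²/n = 1426757 − 1402633.5 = 24123.5
Sxy = Σxy − (Σx)(Σy)/n = 63212.9 − 60582.55 = 2630.35
b = Sxy/Sxx = 2630.35/24123.5 = 0.109037
a = ȳ − b·x̄ = 20.883333 − 0.109037·483.5 = -31.835975
ŷ(531) = -31.835975 + 0.109037·531 = 26.062583
residual = y − ŷ = 22.3 − 26.062583 = -3.762583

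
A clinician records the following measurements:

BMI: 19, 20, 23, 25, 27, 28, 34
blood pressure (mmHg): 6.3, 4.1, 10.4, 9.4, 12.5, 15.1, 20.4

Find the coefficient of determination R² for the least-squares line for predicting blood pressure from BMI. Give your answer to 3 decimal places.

n = 7, Σx = 176, Σy = 78.2, Σxy = 2129.8, Σx² = 4584, Σy² = 1053.44
Sxx = Σx² − (Σx)²/n = 4584 − 4425.142857 = 158.857143
Sxy = Σxy − (Σx)(Σy)/n = 2129.8 − 1966.171429 = 163.628571
Syy = Σy² − (Σy)²/n = 1053.44 − 873.605714 = 179.834286
R² = Sxy²/(Sxx·Syy) = (163.628571)²/(158.857143·179.834286) = 0.937215

0.937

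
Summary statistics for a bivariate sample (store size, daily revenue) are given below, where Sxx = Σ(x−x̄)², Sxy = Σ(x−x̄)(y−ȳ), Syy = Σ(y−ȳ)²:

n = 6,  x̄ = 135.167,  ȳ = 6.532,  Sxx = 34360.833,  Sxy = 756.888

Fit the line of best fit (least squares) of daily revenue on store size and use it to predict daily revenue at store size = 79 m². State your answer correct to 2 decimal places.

5.29

b = Sxy/Sxx = 756.888/34360.833 = 0.022028
a = ȳ − b·x̄ = 6.532 − 0.022028·135.167 = 3.554590
ŷ(79) = a + b·79 = 3.554590 + 0.022028·79 = 5.294774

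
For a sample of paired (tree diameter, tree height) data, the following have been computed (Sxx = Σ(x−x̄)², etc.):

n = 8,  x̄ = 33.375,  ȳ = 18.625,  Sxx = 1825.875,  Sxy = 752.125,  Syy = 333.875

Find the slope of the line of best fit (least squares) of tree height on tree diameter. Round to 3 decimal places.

0.412

b = Sxy/Sxx = 752.125/1825.875 = 0.411926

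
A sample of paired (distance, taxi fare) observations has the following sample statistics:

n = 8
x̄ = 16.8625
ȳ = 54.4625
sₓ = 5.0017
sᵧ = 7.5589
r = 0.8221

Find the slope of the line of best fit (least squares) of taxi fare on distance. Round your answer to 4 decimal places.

1.2424

b = r · sᵧ/sₓ = 0.8221 · 7.5589/5.0017 = 1.242412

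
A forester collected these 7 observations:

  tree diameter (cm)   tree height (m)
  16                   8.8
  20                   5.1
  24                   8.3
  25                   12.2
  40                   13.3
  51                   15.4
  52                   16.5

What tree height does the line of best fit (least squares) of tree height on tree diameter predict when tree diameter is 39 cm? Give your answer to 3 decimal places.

12.958

n = 7, Σx = 228, Σy = 79.6, Σxy = 2922.4, Σx² = 8762
Sxx = Σx² − (Σx)²/n = 8762 − 7426.285714 = 1335.714286
Sxy = Σxy − (Σx)(Σy)/n = 2922.4 − 2592.685714 = 329.714286
b = Sxy/Sxx = 329.714286/1335.714286 = 0.246845
a = ȳ − b·x̄ = 11.371429 − 0.246845·32.571429 = 3.331337
ŷ(39) = a + b·39 = 3.331337 + 0.246845·39 = 12.958289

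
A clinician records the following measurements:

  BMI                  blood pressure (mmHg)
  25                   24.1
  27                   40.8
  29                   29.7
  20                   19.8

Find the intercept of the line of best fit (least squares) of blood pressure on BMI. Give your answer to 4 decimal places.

-12.4771

n = 4, Σx = 101, Σy = 114.4, Σxy = 2961.4, Σx² = 2595
Sxx = Σx² − (Σx)²/n = 2595 − 2550.25 = 44.75
Sxy = Σxy − (Σx)(Σy)/n = 2961.4 − 2888.6 = 72.8
b = Sxy/Sxx = 72.8/44.75 = 1.626816
a = ȳ − b·x̄ = 28.6 − 1.626816·25.25 = -12.477095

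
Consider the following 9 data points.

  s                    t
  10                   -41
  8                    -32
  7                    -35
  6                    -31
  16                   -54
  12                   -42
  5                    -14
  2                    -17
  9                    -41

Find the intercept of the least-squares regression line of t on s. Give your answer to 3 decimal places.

n = 9, Σx = 75, Σy = -307, Σxy = -2938, Σx² = 759
Sxx = Σx² − (Σx)²/n = 759 − 625 = 134
Sxy = Σxy − (Σx)(Σy)/n = -2938 − (-2558.333333) = -379.666667
b = Sxy/Sxx = -379.666667/134 = -2.833333
a = ȳ − b·x̄ = -34.111111 − (-2.833333)·8.333333 = -10.5

-10.500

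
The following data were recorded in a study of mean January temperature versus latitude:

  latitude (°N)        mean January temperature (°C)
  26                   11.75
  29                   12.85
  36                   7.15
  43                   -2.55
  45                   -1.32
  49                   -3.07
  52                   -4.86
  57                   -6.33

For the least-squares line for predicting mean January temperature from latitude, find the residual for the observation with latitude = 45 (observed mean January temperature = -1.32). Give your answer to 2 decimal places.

-1.08

n = 8, Σx = 337, Σy = 13.62, Σxy = 2.54, Σx² = 15041
Sxx = Σx² − (Σx)²/n = 15041 − 14196.125 = 844.875
Sxy = Σxy − (Σx)(Σy)/n = 2.54 − 573.7425 = -571.2025
b = Sxy/Sxx = -571.2025/844.875 = -0.676079
a = ȳ − b·x̄ = 1.7025 − (-0.676079)·42.125 = 30.182341
ŷ(45) = 30.182341 + (-0.676079)·45 = -0.241228
residual = y − ŷ = -1.32 − (-0.241228) = -1.078772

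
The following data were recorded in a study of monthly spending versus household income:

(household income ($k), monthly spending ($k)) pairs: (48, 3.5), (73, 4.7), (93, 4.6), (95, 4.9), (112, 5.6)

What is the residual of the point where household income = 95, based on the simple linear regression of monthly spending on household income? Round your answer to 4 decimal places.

n = 5, Σx = 421, Σy = 23.3, Σxy = 2031.6, Σx² = 37851
Sxx = Σx² − (Σx)²/n = 37851 − 35448.2 = 2402.8
Sxy = Σxy − (Σx)(Σy)/n = 2031.6 − 1961.86 = 69.74
b = Sxy/Sxx = 69.74/2402.8 = 0.029024
a = ȳ − b·x̄ = 4.66 − 0.029024·84.2 = 2.216140
ŷ(95) = 2.216140 + 0.029024·95 = 4.973464
residual = y − ŷ = 4.9 − 4.973464 = -0.073464

-0.0735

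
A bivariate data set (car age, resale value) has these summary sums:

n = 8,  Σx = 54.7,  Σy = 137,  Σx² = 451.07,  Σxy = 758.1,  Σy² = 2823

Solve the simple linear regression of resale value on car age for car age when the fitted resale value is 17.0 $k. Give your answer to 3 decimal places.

6.891

Sxx = Σx² − (Σx)²/n = 451.07 − 374.01125 = 77.05875
Sxy = Σxy − (Σx)(Σy)/n = 758.1 − 936.7375 = -178.6375
b = Sxy/Sxx = -178.6375/77.05875 = -2.318199
a = ȳ − b·x̄ = 17.125 − (-2.318199)·6.8375 = 32.975684
Set a + b·x = 17.0: x = (17.0 − 32.975684) / (-2.318199) = 6.891421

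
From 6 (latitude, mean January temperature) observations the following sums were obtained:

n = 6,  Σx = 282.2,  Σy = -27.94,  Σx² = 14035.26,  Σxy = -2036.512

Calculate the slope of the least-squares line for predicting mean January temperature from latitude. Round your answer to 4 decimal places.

Sxx = Σx² − (Σx)²/n = 14035.26 − 13272.806667 = 762.453333
Sxy = Σxy − (Σx)(Σy)/n = -2036.512 − (-1314.111333) = -722.400667
b = Sxy/Sxx = -722.400667/762.453333 = -0.947469

-0.9475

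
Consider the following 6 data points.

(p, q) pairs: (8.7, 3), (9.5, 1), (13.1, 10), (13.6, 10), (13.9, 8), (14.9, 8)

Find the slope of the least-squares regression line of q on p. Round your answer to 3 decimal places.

1.284

n = 6, Σx = 73.7, Σy = 40, Σxy = 533, Σx² = 937.73
Sxx = Σx² − (Σx)²/n = 937.73 − 905.281667 = 32.448333
Sxy = Σxy − (Σx)(Σy)/n = 533 − 491.333333 = 41.666667
b = Sxy/Sxx = 41.666667/32.448333 = 1.284093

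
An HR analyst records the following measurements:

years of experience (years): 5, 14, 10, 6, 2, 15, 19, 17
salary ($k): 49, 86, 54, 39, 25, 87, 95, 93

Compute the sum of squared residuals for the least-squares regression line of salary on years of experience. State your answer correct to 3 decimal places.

267.672

n = 8, Σx = 88, Σy = 528, Σxy = 6964, Σx² = 1236, Σy² = 40102
Sxx = Σx² − (Σx)²/n = 1236 − 968 = 268
Sxy = Σxy − (Σx)(Σy)/n = 6964 − 5808 = 1156
Syy = Σy² − (Σy)²/n = 40102 − 34848 = 5254
b = Sxy/Sxx = 1156/268 = 4.313433
SSE = Syy − b·Sxy = 5254 − 4.313433·1156 = 267.671642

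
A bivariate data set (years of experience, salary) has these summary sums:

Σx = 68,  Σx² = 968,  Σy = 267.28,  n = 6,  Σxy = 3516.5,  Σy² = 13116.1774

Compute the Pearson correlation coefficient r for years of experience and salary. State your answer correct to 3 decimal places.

Sxx = Σx² − (Σx)²/n = 968 − 770.666667 = 197.333333
Sxy = Σxy − (Σx)(Σy)/n = 3516.5 − 3029.173333 = 487.326667
Syy = Σy² − (Σy)²/n = 13116.1774 − 11906.433067 = 1209.744333
r = Sxy/√(Sxx·Syy) = 487.326667/√(238722.881778) = 487.326667/488.592757 = 0.997409

0.997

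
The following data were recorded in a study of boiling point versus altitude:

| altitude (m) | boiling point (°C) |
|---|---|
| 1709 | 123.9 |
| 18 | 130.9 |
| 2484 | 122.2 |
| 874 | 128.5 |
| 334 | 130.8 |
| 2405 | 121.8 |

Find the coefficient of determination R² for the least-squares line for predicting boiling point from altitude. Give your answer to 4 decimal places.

n = 6, Σx = 7824, Σy = 758.1, Σxy = 966571.3, Σx² = 15750718, Σy² = 95874.99
Sxx = Σx² − (Σx)²/n = 15750718 − 10202496 = 5548222
Sxy = Σxy − (Σx)(Σy)/n = 966571.3 − 988562.4 = -21991.1
Syy = Σy² − (Σy)²/n = 95874.99 − 95785.935 = 89.055
R² = Sxy²/(Sxx·Syy) = (-21991.1)²/(5548222·89.055) = 0.978773

0.9788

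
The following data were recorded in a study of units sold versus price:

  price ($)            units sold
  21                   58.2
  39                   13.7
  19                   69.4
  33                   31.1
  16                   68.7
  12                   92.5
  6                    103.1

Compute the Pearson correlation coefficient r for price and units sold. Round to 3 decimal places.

-0.991

n = 7, Σx = 146, Σy = 436.7, Σxy = 6929.2, Σx² = 3848, Σy² = 33264.05
Sxx = Σx² − (Σx)²/n = 3848 − 3045.142857 = 802.857143
Sxy = Σxy − (Σx)(Σy)/n = 6929.2 − 9108.314286 = -2179.114286
Syy = Σy² − (Σy)²/n = 33264.05 − 27243.841429 = 6020.208571
r = Sxy/√(Sxx·Syy) = -2179.114286/√(4833367.453061) = -2179.114286/2198.492086 = -0.991186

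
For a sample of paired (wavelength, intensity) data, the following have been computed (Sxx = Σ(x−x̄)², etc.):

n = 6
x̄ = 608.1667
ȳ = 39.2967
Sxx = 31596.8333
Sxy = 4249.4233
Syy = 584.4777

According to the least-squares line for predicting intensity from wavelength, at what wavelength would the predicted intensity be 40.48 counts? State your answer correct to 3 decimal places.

b = Sxy/Sxx = 4249.4233/31596.8333 = 0.134489
a = ȳ − b·x̄ = 39.2967 − 0.134489·608.1667 = -42.494969
Set a + b·x = 40.48: x = (40.48 − (-42.494969)) / 0.134489 = 616.965196

616.965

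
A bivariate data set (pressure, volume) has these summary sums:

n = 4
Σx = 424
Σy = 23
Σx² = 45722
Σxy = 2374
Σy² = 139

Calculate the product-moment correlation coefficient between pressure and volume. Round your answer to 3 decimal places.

-0.883

Sxx = Σx² − (Σx)²/n = 45722 − 44944 = 778
Sxy = Σxy − (Σx)(Σy)/n = 2374 − 2438 = -64
Syy = Σy² − (Σy)²/n = 139 − 132.25 = 6.75
r = Sxy/√(Sxx·Syy) = -64/√(5251.5) = -64/72.467234 = -0.883158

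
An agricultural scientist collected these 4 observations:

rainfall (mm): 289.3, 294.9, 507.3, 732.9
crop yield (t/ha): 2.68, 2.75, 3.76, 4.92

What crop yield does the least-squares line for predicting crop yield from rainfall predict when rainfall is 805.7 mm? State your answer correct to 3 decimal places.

n = 4, Σx = 1824.4, Σy = 14.11, Σxy = 7099.615, Σx² = 965156.2
Sxx = Σx² − (Σx)²/n = 965156.2 − 832108.84 = 133047.36
Sxy = Σxy − (Σx)(Σy)/n = 7099.615 − 6435.571 = 664.044
b = Sxy/Sxx = 664.044/133047.36 = 0.004991
a = ȳ − b·x̄ = 3.5275 − 0.004991·456.1 = 1.251089
ŷ(805.7) = a + b·805.7 = 1.251089 + 0.004991·805.7 = 5.272366

5.272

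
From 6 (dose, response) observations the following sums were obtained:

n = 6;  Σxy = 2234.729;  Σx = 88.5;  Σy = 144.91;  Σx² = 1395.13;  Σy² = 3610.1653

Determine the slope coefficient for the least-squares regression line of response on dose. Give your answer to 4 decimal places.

1.0841

Sxx = Σx² − (Σx)²/n = 1395.13 − 1305.375 = 89.755
Sxy = Σxy − (Σx)(Σy)/n = 2234.729 − 2137.4225 = 97.3065
b = Sxy/Sxx = 97.3065/89.755 = 1.084135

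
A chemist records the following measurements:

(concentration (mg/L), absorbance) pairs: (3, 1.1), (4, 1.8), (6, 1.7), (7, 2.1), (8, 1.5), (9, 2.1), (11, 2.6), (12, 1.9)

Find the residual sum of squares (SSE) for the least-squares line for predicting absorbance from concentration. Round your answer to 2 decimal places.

0.76

n = 8, Σx = 60, Σy = 14.8, Σxy = 117.7, Σx² = 520, Σy² = 28.78
Sxx = Σx² − (Σx)²/n = 520 − 450 = 70
Sxy = Σxy − (Σx)(Σy)/n = 117.7 − 111 = 6.7
Syy = Σy² − (Σy)²/n = 28.78 − 27.38 = 1.4
b = Sxy/Sxx = 6.7/70 = 0.095714
SSE = Syy − b·Sxy = 1.4 − 0.095714·6.7 = 0.758714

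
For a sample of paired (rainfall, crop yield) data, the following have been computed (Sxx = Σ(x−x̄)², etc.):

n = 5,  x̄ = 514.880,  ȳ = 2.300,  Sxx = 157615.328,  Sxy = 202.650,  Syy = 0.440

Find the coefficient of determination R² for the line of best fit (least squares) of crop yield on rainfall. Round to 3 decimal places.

R² = Sxy²/(Sxx·Syy) = (202.65)²/(157615.328·0.44) = 0.592164

0.592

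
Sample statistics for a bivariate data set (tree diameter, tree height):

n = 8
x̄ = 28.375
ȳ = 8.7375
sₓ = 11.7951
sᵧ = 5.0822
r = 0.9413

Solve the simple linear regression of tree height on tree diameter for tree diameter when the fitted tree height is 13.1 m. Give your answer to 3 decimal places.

b = r · sᵧ/sₓ = 0.9413 · 5.0822/11.7951 = 0.405582
a = ȳ − b·x̄ = 8.7375 − 0.405582·28.375 = -2.770876
Set a + b·x = 13.1: x = (13.1 − (-2.770876)) / 0.405582 = 39.131160

39.131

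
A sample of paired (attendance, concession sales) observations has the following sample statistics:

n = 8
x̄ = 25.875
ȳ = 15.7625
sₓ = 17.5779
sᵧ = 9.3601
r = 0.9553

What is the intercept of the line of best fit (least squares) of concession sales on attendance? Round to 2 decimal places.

b = r · sᵧ/sₓ = 0.9553 · 9.3601/17.5779 = 0.508690
a = ȳ − b·x̄ = 15.7625 − 0.508690·25.875 = 2.600144

2.60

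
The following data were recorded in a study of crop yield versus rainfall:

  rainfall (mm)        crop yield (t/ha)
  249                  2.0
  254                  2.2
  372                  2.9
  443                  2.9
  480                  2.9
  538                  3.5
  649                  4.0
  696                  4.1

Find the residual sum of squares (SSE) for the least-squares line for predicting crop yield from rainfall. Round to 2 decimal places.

n = 8, Σx = 3681, Σy = 24.5, Σxy = 12144.9, Σx² = 1886611, Σy² = 79.13
Sxx = Σx² − (Σx)²/n = 1886611 − 1693720.125 = 192890.875
Sxy = Σxy − (Σx)(Σy)/n = 12144.9 − 11273.0625 = 871.8375
Syy = Σy² − (Σy)²/n = 79.13 − 75.03125 = 4.09875
b = Sxy/Sxx = 871.8375/192890.875 = 0.004520
SSE = Syy − b·Sxy = 4.09875 − 0.004520·871.8375 = 0.158177

0.16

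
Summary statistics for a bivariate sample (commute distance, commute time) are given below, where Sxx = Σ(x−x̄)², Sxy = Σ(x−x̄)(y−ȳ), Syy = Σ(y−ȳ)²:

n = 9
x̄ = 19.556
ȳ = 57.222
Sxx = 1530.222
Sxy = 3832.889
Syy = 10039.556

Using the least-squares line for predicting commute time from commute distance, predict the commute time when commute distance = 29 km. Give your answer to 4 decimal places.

b = Sxy/Sxx = 3832.889/1530.222 = 2.504793
a = ȳ − b·x̄ = 57.222 − 2.504793·19.556 = 8.238273
ŷ(29) = a + b·29 = 8.238273 + 2.504793·29 = 80.877263

80.8773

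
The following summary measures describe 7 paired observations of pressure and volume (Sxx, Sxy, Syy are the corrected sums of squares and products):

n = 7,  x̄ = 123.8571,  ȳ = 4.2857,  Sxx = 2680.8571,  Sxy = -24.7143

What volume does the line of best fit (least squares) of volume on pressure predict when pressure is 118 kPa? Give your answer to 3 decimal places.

b = Sxy/Sxx = -24.7143/2680.8571 = -0.009219
a = ȳ − b·x̄ = 4.2857 − (-0.009219)·123.8571 = 5.427515
ŷ(118) = a + b·118 = 5.427515 + (-0.009219)·118 = 4.339695

4.340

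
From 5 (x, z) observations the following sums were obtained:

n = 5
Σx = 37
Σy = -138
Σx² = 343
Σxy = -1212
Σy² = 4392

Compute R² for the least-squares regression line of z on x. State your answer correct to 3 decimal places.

Sxx = Σx² − (Σx)²/n = 343 − 273.8 = 69.2
Sxy = Σxy − (Σx)(Σy)/n = -1212 − (-1021.2) = -190.8
Syy = Σy² − (Σy)²/n = 4392 − 3808.8 = 583.2
R² = Sxy²/(Sxx·Syy) = (-190.8)²/(69.2·583.2) = 0.902055

0.902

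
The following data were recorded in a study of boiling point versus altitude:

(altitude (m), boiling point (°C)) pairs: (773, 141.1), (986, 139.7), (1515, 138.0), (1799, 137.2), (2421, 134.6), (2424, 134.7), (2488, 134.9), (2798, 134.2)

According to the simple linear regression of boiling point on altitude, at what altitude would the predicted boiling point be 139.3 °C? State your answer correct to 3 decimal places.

1177.365

n = 8, Σx = 15204, Σy = 1094.4, Σxy = 2066209.5, Σx² = 32857316
Sxx = Σx² − (Σx)²/n = 32857316 − 28895202 = 3962114
Sxy = Σxy − (Σx)(Σy)/n = 2066209.5 − 2079907.2 = -13697.7
b = Sxy/Sxx = -13697.7/3962114 = -0.003457
a = ȳ − b·x̄ = 136.8 − (-0.003457)·1900.5 = 143.370351
Set a + b·x = 139.3: x = (139.3 − 143.370351) / (-0.003457) = 1177.365094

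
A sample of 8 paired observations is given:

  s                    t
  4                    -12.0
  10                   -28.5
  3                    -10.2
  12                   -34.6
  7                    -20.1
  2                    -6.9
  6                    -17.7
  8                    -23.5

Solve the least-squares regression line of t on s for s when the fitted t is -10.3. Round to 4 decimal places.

3.2506

n = 8, Σx = 52, Σy = -153.5, Σxy = -1227.5, Σx² = 422
Sxx = Σx² − (Σx)²/n = 422 − 338 = 84
Sxy = Σxy − (Σx)(Σy)/n = -1227.5 − (-997.75) = -229.75
b = Sxy/Sxx = -229.75/84 = -2.735119
a = ȳ − b·x̄ = -19.1875 − (-2.735119)·6.5 = -1.409226
Set a + b·x = -10.3: x = (-10.3 − (-1.409226)) / (-2.735119) = 3.250598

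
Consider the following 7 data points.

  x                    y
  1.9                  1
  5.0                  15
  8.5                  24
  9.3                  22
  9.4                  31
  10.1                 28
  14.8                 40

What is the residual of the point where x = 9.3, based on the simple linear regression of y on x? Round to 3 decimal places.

n = 7, Σx = 59, Σy = 161, Σxy = 1651.7, Σx² = 596.76
Sxx = Σx² − (Σx)²/n = 596.76 − 497.285714 = 99.474286
Sxy = Σxy − (Σx)(Σy)/n = 1651.7 − 1357 = 294.7
b = Sxy/Sxx = 294.7/99.474286 = 2.962575
a = ȳ − b·x̄ = 23 − 2.962575·8.428571 = -1.970272
ŷ(9.3) = -1.970272 + 2.962575·9.3 = 25.581672
residual = y − ŷ = 22 − 25.581672 = -3.581672

-3.582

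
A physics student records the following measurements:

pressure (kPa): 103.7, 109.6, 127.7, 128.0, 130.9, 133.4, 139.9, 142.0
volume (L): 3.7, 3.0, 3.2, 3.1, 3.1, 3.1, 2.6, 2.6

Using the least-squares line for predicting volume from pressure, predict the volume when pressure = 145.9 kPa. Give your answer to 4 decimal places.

n = 8, Σx = 1015.2, Σy = 24.4, Σxy = 3070.2, Σx² = 130123.52
Sxx = Σx² − (Σx)²/n = 130123.52 − 128828.88 = 1294.64
Sxy = Σxy − (Σx)(Σy)/n = 3070.2 − 3096.36 = -26.16
b = Sxy/Sxx = -26.16/1294.64 = -0.020206
a = ȳ − b·x̄ = 3.05 − (-0.020206)·126.9 = 5.614191
ŷ(145.9) = a + b·145.9 = 5.614191 + (-0.020206)·145.9 = 2.666079

2.6661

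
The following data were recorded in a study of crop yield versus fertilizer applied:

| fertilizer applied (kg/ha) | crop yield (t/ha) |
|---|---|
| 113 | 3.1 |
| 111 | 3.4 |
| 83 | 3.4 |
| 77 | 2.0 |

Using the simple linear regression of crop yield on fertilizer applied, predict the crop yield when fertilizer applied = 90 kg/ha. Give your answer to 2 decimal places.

n = 4, Σx = 384, Σy = 11.9, Σxy = 1163.9, Σx² = 37908
Sxx = Σx² − (Σx)²/n = 37908 − 36864 = 1044
Sxy = Σxy − (Σx)(Σy)/n = 1163.9 − 1142.4 = 21.5
b = Sxy/Sxx = 21.5/1044 = 0.020594
a = ȳ − b·x̄ = 2.975 − 0.020594·96 = 0.997989
ŷ(90) = a + b·90 = 0.997989 + 0.020594·90 = 2.851437

2.85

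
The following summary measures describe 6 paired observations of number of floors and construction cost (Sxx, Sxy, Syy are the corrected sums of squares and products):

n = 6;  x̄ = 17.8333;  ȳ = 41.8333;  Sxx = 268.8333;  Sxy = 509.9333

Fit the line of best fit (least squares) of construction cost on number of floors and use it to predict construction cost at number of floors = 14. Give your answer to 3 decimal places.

b = Sxy/Sxx = 509.9333/268.8333 = 1.896838
a = ȳ − b·x̄ = 41.8333 − 1.896838·17.8333 = 8.006414
ŷ(14) = a + b·14 = 8.006414 + 1.896838·14 = 34.562150

34.562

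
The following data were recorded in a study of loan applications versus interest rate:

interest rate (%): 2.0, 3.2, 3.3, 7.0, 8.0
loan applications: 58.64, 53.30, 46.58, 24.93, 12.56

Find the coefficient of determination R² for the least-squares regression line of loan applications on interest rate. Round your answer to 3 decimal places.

n = 5, Σx = 23.5, Σy = 196.01, Σxy = 716.544, Σx² = 138.13, Σy² = 9228.4945
Sxx = Σx² − (Σx)²/n = 138.13 − 110.45 = 27.68
Sxy = Σxy − (Σx)(Σy)/n = 716.544 − 921.247 = -204.703
Syy = Σy² − (Σy)²/n = 9228.4945 − 7683.98402 = 1544.51048
R² = Sxy²/(Sxx·Syy) = (-204.703)²/(27.68·1544.51048) = 0.980148

0.980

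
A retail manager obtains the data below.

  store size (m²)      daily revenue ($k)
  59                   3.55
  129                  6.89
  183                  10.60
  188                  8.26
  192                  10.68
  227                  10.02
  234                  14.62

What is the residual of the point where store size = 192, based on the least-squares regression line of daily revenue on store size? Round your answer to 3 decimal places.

n = 7, Σx = 1212, Σy = 64.62, Σxy = 12337.12, Σx² = 232104
Sxx = Σx² − (Σx)²/n = 232104 − 209849.142857 = 22254.857143
Sxy = Σxy − (Σx)(Σy)/n = 12337.12 − 11188.491429 = 1148.628571
b = Sxy/Sxx = 1148.628571/22254.857143 = 0.051612
a = ȳ − b·x̄ = 9.231429 − 0.051612·173.142857 = 0.295095
ŷ(192) = 0.295095 + 0.051612·192 = 10.204693
residual = y − ŷ = 10.68 − 10.204693 = 0.475307

0.475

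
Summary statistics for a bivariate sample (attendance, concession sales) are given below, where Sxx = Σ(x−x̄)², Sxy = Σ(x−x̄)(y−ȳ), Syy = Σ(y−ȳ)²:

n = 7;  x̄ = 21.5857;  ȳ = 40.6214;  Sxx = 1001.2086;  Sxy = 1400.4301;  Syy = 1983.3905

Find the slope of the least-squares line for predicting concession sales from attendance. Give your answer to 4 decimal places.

1.3987

b = Sxy/Sxx = 1400.4301/1001.2086 = 1.398740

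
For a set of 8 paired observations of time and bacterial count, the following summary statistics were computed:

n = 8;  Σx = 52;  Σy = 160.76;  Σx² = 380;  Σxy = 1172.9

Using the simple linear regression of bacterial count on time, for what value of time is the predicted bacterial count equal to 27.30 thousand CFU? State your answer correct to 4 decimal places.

8.8649

Sxx = Σx² − (Σx)²/n = 380 − 338 = 42
Sxy = Σxy − (Σx)(Σy)/n = 1172.9 − 1044.94 = 127.96
b = Sxy/Sxx = 127.96/42 = 3.046667
a = ȳ − b·x̄ = 20.095 − 3.046667·6.5 = 0.291667
Set a + b·x = 27.30: x = (27.30 − 0.291667) / 3.046667 = 8.864880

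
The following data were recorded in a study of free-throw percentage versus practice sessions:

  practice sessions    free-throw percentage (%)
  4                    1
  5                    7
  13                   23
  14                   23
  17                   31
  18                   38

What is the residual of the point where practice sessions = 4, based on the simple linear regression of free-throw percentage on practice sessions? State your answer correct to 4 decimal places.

-1.3001

n = 6, Σx = 71, Σy = 123, Σxy = 1871, Σx² = 1019
Sxx = Σx² − (Σx)²/n = 1019 − 840.166667 = 178.833333
Sxy = Σxy − (Σx)(Σy)/n = 1871 − 1455.5 = 415.5
b = Sxy/Sxx = 415.5/178.833333 = 2.323392
a = ȳ − b·x̄ = 20.5 − 2.323392·11.833333 = -6.993476
ŷ(4) = -6.993476 + 2.323392·4 = 2.300093
residual = y − ŷ = 1 − 2.300093 = -1.300093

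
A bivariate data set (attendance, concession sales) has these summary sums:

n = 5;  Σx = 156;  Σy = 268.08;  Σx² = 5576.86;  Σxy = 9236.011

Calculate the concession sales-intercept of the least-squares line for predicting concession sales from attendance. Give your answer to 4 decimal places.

Sxx = Σx² − (Σx)²/n = 5576.86 − 4867.2 = 709.66
Sxy = Σxy − (Σx)(Σy)/n = 9236.011 − 8364.096 = 871.915
b = Sxy/Sxx = 871.915/709.66 = 1.228638
a = ȳ − b·x̄ = 53.616 − 1.228638·31.2 = 15.282505

15.2825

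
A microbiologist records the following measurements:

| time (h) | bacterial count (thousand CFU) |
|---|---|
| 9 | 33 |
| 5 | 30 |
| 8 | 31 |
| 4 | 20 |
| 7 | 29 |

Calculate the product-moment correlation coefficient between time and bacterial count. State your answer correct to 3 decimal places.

n = 5, Σx = 33, Σy = 143, Σxy = 978, Σx² = 235, Σy² = 4191
Sxx = Σx² − (Σx)²/n = 235 − 217.8 = 17.2
Sxy = Σxy − (Σx)(Σy)/n = 978 − 943.8 = 34.2
Syy = Σy² − (Σy)²/n = 4191 − 4089.8 = 101.2
r = Sxy/√(Sxx·Syy) = 34.2/√(1740.64) = 34.2/41.720978 = 0.819732

0.820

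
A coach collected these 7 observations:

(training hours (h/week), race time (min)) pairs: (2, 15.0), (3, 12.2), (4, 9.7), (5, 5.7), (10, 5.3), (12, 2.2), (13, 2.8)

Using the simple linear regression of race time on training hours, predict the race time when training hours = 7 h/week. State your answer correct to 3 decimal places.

7.557

n = 7, Σx = 49, Σy = 52.9, Σxy = 249.7, Σx² = 467
Sxx = Σx² − (Σx)²/n = 467 − 343 = 124
Sxy = Σxy − (Σx)(Σy)/n = 249.7 − 370.3 = -120.6
b = Sxy/Sxx = -120.6/124 = -0.972581
a = ȳ − b·x̄ = 7.557143 − (-0.972581)·7 = 14.365207
ŷ(7) = a + b·7 = 14.365207 + (-0.972581)·7 = 7.557143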